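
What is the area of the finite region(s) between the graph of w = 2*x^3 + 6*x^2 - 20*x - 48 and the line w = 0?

The curve meets the x-axis where 2*x^3 + 6*x^2 - 20*x - 48 = 0, i.e. 2*(x - 3)*(x + 2)*(x + 4) = 0, at x = -4, -2, 3.
On [-4, -2] the curve lies above the axis; ∫[-4,-2] (2*x^3 + 6*x^2 - 20*x - 48) dx = 16, giving area 16.
On [-2, 3] the curve lies below the axis; ∫[-2,3] (2*x^3 + 6*x^2 - 20*x - 48) dx = -375/2, giving area 375/2.
Total area = 16 + 375/2 = 407/2.

407/2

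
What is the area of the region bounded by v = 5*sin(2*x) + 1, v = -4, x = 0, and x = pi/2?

On [0, pi/2], (5*sin(2*x) + 1) - (-4) = 5*sin(2*x) + 5 is ≥ 0 throughout, so the area is a single integral of |5*sin(2*x) + 5|.
∫[0,pi/2] (5*sin(2*x) + 5) dx = 5 + 5*pi/2.

5 + 5*pi/2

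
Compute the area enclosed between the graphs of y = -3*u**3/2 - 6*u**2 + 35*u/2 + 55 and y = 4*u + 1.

Set the curves equal: -3*u**3/2 - 6*u**2 + 35*u/2 + 55 = 4*u + 1, so -3*u**3/2 - 6*u**2 + 27*u/2 + 54 = 0, which factors as -3*(u - 3)*(u + 3)*(u + 4)/2 = 0. The curves meet at u = -4, -3, 3.
On [-4, -3], y = 4*u + 1 is on top; that piece has area ∫[-4,-3] (-(-3*u**3/2 - 6*u**2 + 27*u/2 + 54)) du = 13/8.
On [-3, 3], y = -3*u**3/2 - 6*u**2 + 35*u/2 + 55 is on top; that piece has area ∫[-3,3] (-3*u**3/2 - 6*u**2 + 27*u/2 + 54) du = 216.
Total enclosed area = 13/8 + 216 = 1741/8.

1741/8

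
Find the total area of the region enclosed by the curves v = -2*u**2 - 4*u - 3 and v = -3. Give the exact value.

Set the curves equal: -2*u**2 - 4*u - 3 = -3, so -2*u**2 - 4*u = 0, which factors as -2*u*(u + 2) = 0. The curves meet at u = -2, 0.
On [-2, 0], v = -2*u**2 - 4*u - 3 is on top; that piece has area ∫[-2,0] (-2*u**2 - 4*u) du = 8/3.

8/3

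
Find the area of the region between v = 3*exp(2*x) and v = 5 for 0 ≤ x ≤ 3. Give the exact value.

The difference (3*exp(2*x)) - (5) = 3*exp(2*x) - 5 changes sign at x = -log(3)/2 + log(5)/2 inside [0, 3], so split the integral there.
∫[0,-log(3)/2 + log(5)/2] (3*exp(2*x) - 5) dx = log(9*sqrt(15)/125) + 1; the area of that piece is -1 + log(25*sqrt(15)/27).
∫[-log(3)/2 + log(5)/2,3] (3*exp(2*x) - 5) dx = -35/2 - 5*log(3)/2 + 5*log(5)/2 + 3*exp(6)/2.
Total area = (-1 + log(25*sqrt(15)/27)) + (-35/2 - 5*log(3)/2 + 5*log(5)/2 + 3*exp(6)/2) = -37/2 - 11*log(3)/2 + log(15)/2 + 9*log(5)/2 + 3*exp(6)/2.

-37/2 - 11*log(3)/2 + log(15)/2 + 9*log(5)/2 + 3*exp(6)/2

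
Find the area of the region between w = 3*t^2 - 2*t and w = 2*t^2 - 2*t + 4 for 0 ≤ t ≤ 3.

23/3

The difference (3*t^2 - 2*t) - (2*t^2 - 2*t + 4) = t^2 - 4 changes sign at t = 2 inside [0, 3], so split the integral there.
∫[0,2] (t^2 - 4) dt = -16/3; the area of that piece is 16/3.
∫[2,3] (t^2 - 4) dt = 7/3.
Total area = 16/3 + 7/3 = 23/3.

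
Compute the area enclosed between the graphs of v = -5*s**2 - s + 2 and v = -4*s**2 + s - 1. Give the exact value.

32/3

Set the curves equal: -5*s**2 - s + 2 = -4*s**2 + s - 1, so -s**2 - 2*s + 3 = 0, which factors as -(s - 1)*(s + 3) = 0. The curves meet at s = -3, 1.
On [-3, 1], v = -5*s**2 - s + 2 is on top; that piece has area ∫[-3,1] (-s**2 - 2*s + 3) ds = 32/3.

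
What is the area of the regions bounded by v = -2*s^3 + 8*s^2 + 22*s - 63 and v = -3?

Set the curves equal: -2*s^3 + 8*s^2 + 22*s - 63 = -3, so -2*s^3 + 8*s^2 + 22*s - 60 = 0, which factors as -2*(s - 5)*(s - 2)*(s + 3) = 0. The curves meet at s = -3, 2, 5.
On [-3, 2], v = -3 is on top; that piece has area ∫[-3,2] (-(-2*s^3 + 8*s^2 + 22*s - 60)) ds = 1375/6.
On [2, 5], v = -2*s^3 + 8*s^2 + 22*s - 63 is on top; that piece has area ∫[2,5] (-2*s^3 + 8*s^2 + 22*s - 60) ds = 117/2.
Total enclosed area = 1375/6 + 117/2 = 863/3.

863/3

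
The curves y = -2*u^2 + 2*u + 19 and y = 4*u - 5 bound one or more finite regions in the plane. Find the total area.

Set the curves equal: -2*u^2 + 2*u + 19 = 4*u - 5, so -2*u^2 - 2*u + 24 = 0, which factors as -2*(u - 3)*(u + 4) = 0. The curves meet at u = -4, 3.
On [-4, 3], y = -2*u^2 + 2*u + 19 is on top; that piece has area ∫[-4,3] (-2*u^2 - 2*u + 24) du = 343/3.

343/3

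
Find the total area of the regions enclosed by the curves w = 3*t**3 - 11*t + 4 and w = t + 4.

Set the curves equal: 3*t**3 - 11*t + 4 = t + 4, so 3*t**3 - 12*t = 0, which factors as 3*t*(t - 2)*(t + 2) = 0. The curves meet at t = -2, 0, 2.
On [-2, 0], w = 3*t**3 - 11*t + 4 is on top; that piece has area ∫[-2,0] (3*t**3 - 12*t) dt = 12.
On [0, 2], w = t + 4 is on top; that piece has area ∫[0,2] (-(3*t**3 - 12*t)) dt = 12.
Total enclosed area = 12 + 12 = 24.

24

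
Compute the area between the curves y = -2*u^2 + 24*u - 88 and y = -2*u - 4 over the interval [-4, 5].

765

On [-4, 5], (-2*u^2 + 24*u - 88) - (-2*u - 4) = -2*u^2 + 26*u - 84 is ≤ 0 throughout, so the area is a single integral of |-2*u^2 + 26*u - 84|.
∫[-4,5] (-2*u^2 + 26*u - 84) du = -765; the area of that piece is 765.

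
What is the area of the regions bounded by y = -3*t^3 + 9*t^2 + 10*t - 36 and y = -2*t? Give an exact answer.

Set the curves equal: -3*t^3 + 9*t^2 + 10*t - 36 = -2*t, so -3*t^3 + 9*t^2 + 12*t - 36 = 0, which factors as -3*(t - 3)*(t - 2)*(t + 2) = 0. The curves meet at t = -2, 2, 3.
On [-2, 2], y = -2*t is on top; that piece has area ∫[-2,2] (-(-3*t^3 + 9*t^2 + 12*t - 36)) dt = 96.
On [2, 3], y = -3*t^3 + 9*t^2 + 10*t - 36 is on top; that piece has area ∫[2,3] (-3*t^3 + 9*t^2 + 12*t - 36) dt = 9/4.
Total enclosed area = 96 + 9/4 = 393/4.

393/4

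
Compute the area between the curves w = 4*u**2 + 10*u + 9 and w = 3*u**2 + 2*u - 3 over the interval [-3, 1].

86/3

The difference (4*u**2 + 10*u + 9) - (3*u**2 + 2*u - 3) = u**2 + 8*u + 12 changes sign at u = -2 inside [-3, 1], so split the integral there.
∫[-3,-2] (u**2 + 8*u + 12) du = -5/3; the area of that piece is 5/3.
∫[-2,1] (u**2 + 8*u + 12) du = 27.
Total area = 5/3 + 27 = 86/3.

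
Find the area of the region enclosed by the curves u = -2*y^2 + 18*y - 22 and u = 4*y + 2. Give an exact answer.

Both boundary curves give u as a function of y, so integrate with respect to y. Setting them equal: -2*y^2 + 14*y - 24 = 0, i.e. -2*(y - 4)*(y - 3) = 0, so they meet at y = 3, 4.
For y in [3, 4], u = -2*y^2 + 18*y - 22 is on the right; area = ∫[3,4] (-2*y^2 + 14*y - 24) dy = 1/3.

1/3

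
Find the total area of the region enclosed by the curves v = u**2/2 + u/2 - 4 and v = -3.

9/4

Set the curves equal: u**2/2 + u/2 - 4 = -3, so u**2/2 + u/2 - 1 = 0, which factors as (u - 1)*(u + 2)/2 = 0. The curves meet at u = -2, 1.
On [-2, 1], v = -3 is on top; that piece has area ∫[-2,1] (-(u**2/2 + u/2 - 1)) du = 9/4.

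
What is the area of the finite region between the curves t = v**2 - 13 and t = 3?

Both boundary curves give t as a function of v, so integrate with respect to v. Setting them equal: v**2 - 16 = 0, i.e. (v - 4)*(v + 4) = 0, so they meet at v = -4, 4.
For v in [-4, 4], t = v**2 - 13 is on the left; area = ∫[-4,4] (-(v**2 - 16)) dv = 256/3.

256/3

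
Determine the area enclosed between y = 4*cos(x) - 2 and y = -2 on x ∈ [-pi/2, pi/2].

On [-pi/2, pi/2], (4*cos(x) - 2) - (-2) = 4*cos(x) is ≥ 0 throughout, so the area is a single integral of |4*cos(x)|.
∫[-pi/2,pi/2] (4*cos(x)) dx = 8.

8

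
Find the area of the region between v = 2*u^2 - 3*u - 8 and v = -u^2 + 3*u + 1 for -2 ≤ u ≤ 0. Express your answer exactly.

12

The difference (2*u^2 - 3*u - 8) - (-u^2 + 3*u + 1) = 3*u^2 - 6*u - 9 changes sign at u = -1 inside [-2, 0], so split the integral there.
∫[-2,-1] (3*u^2 - 6*u - 9) du = 7.
∫[-1,0] (3*u^2 - 6*u - 9) du = -5; the area of that piece is 5.
Total area = 7 + 5 = 12.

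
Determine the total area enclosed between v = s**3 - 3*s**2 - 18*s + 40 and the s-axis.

The curve meets the s-axis where s**3 - 3*s**2 - 18*s + 40 = 0, i.e. (s - 5)*(s - 2)*(s + 4) = 0, at s = -4, 2, 5.
On [-4, 2] the curve lies above the axis; ∫[-4,2] (s**3 - 3*s**2 - 18*s + 40) ds = 216, giving area 216.
On [2, 5] the curve lies below the axis; ∫[2,5] (s**3 - 3*s**2 - 18*s + 40) ds = -135/4, giving area 135/4.
Total area = 216 + 135/4 = 999/4.

999/4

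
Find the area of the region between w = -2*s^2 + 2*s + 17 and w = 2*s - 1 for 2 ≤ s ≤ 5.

The difference (-2*s^2 + 2*s + 17) - (2*s - 1) = -2*s^2 + 18 changes sign at s = 3 inside [2, 5], so split the integral there.
∫[2,3] (-2*s^2 + 18) ds = 16/3.
∫[3,5] (-2*s^2 + 18) ds = -88/3; the area of that piece is 88/3.
Total area = 16/3 + 88/3 = 104/3.

104/3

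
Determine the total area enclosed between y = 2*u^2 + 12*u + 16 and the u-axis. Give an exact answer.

8/3

The curve meets the u-axis where 2*u^2 + 12*u + 16 = 0, i.e. 2*(u + 2)*(u + 4) = 0, at u = -4, -2.
On [-4, -2] the curve lies below the axis; ∫[-4,-2] (2*u^2 + 12*u + 16) du = -8/3, giving area 8/3.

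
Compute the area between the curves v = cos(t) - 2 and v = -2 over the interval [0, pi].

2

The difference (cos(t) - 2) - (-2) = cos(t) changes sign at t = pi/2 inside [0, pi], so split the integral there.
∫[0,pi/2] (cos(t)) dt = 1.
∫[pi/2,pi] (cos(t)) dt = -1; the area of that piece is 1.
Total area = 1 + 1 = 2.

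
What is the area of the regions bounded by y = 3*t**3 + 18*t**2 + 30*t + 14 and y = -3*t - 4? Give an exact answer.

Set the curves equal: 3*t**3 + 18*t**2 + 30*t + 14 = -3*t - 4, so 3*t**3 + 18*t**2 + 33*t + 18 = 0, which factors as 3*(t + 1)*(t + 2)*(t + 3) = 0. The curves meet at t = -3, -2, -1.
On [-3, -2], y = 3*t**3 + 18*t**2 + 30*t + 14 is on top; that piece has area ∫[-3,-2] (3*t**3 + 18*t**2 + 33*t + 18) dt = 3/4.
On [-2, -1], y = -3*t - 4 is on top; that piece has area ∫[-2,-1] (-(3*t**3 + 18*t**2 + 33*t + 18)) dt = 3/4.
Total enclosed area = 3/4 + 3/4 = 3/2.

3/2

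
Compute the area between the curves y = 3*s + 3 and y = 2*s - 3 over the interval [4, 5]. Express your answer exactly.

On [4, 5], (3*s + 3) - (2*s - 3) = s + 6 is ≥ 0 throughout, so the area is a single integral of |s + 6|.
∫[4,5] (s + 6) ds = 21/2.

21/2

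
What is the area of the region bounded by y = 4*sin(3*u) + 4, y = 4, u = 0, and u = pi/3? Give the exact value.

On [0, pi/3], (4*sin(3*u) + 4) - (4) = 4*sin(3*u) is ≥ 0 throughout, so the area is a single integral of |4*sin(3*u)|.
∫[0,pi/3] (4*sin(3*u)) du = 8/3.

8/3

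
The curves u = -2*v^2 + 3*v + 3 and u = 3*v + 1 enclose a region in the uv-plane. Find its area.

8/3

Both boundary curves give u as a function of v, so integrate with respect to v. Setting them equal: -2*v^2 + 2 = 0, i.e. -2*(v - 1)*(v + 1) = 0, so they meet at v = -1, 1.
For v in [-1, 1], u = -2*v^2 + 3*v + 3 is on the right; area = ∫[-1,1] (-2*v^2 + 2) dv = 8/3.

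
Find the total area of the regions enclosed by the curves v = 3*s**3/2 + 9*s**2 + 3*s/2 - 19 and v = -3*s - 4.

243/4

Set the curves equal: 3*s**3/2 + 9*s**2 + 3*s/2 - 19 = -3*s - 4, so 3*s**3/2 + 9*s**2 + 9*s/2 - 15 = 0, which factors as 3*(s - 1)*(s + 2)*(s + 5)/2 = 0. The curves meet at s = -5, -2, 1.
On [-5, -2], v = 3*s**3/2 + 9*s**2 + 3*s/2 - 19 is on top; that piece has area ∫[-5,-2] (3*s**3/2 + 9*s**2 + 9*s/2 - 15) ds = 243/8.
On [-2, 1], v = -3*s - 4 is on top; that piece has area ∫[-2,1] (-(3*s**3/2 + 9*s**2 + 9*s/2 - 15)) ds = 243/8.
Total enclosed area = 243/8 + 243/8 = 243/4.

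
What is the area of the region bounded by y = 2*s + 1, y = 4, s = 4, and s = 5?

6

On [4, 5], (2*s + 1) - (4) = 2*s - 3 is ≥ 0 throughout, so the area is a single integral of |2*s - 3|.
∫[4,5] (2*s - 3) ds = 6.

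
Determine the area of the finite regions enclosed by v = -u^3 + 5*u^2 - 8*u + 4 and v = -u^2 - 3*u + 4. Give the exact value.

Set the curves equal: -u^3 + 5*u^2 - 8*u + 4 = -u^2 - 3*u + 4, so -u^3 + 6*u^2 - 5*u = 0, which factors as -u*(u - 5)*(u - 1) = 0. The curves meet at u = 0, 1, 5.
On [0, 1], v = -u^2 - 3*u + 4 is on top; that piece has area ∫[0,1] (-(-u^3 + 6*u^2 - 5*u)) du = 3/4.
On [1, 5], v = -u^3 + 5*u^2 - 8*u + 4 is on top; that piece has area ∫[1,5] (-u^3 + 6*u^2 - 5*u) du = 32.
Total enclosed area = 3/4 + 32 = 131/4.

131/4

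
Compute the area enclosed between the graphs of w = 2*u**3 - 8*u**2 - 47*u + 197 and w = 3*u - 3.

4019/3

Set the curves equal: 2*u**3 - 8*u**2 - 47*u + 197 = 3*u - 3, so 2*u**3 - 8*u**2 - 50*u + 200 = 0, which factors as 2*(u - 5)*(u - 4)*(u + 5) = 0. The curves meet at u = -5, 4, 5.
On [-5, 4], w = 2*u**3 - 8*u**2 - 47*u + 197 is on top; that piece has area ∫[-5,4] (2*u**3 - 8*u**2 - 50*u + 200) du = 2673/2.
On [4, 5], w = 3*u - 3 is on top; that piece has area ∫[4,5] (-(2*u**3 - 8*u**2 - 50*u + 200)) du = 19/6.
Total enclosed area = 2673/2 + 19/6 = 4019/3.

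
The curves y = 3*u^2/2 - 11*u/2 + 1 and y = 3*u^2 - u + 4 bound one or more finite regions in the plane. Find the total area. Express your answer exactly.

1/4

Set the curves equal: 3*u^2/2 - 11*u/2 + 1 = 3*u^2 - u + 4, so -3*u^2/2 - 9*u/2 - 3 = 0, which factors as -3*(u + 1)*(u + 2)/2 = 0. The curves meet at u = -2, -1.
On [-2, -1], y = 3*u^2/2 - 11*u/2 + 1 is on top; that piece has area ∫[-2,-1] (-3*u^2/2 - 9*u/2 - 3) du = 1/4.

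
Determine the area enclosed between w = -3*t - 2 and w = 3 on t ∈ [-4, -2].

8

On [-4, -2], (-3*t - 2) - (3) = -3*t - 5 is ≥ 0 throughout, so the area is a single integral of |-3*t - 5|.
∫[-4,-2] (-3*t - 5) dt = 8.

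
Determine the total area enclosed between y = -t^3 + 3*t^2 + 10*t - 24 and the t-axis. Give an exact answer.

407/4

The curve meets the t-axis where -t^3 + 3*t^2 + 10*t - 24 = 0, i.e. -(t - 4)*(t - 2)*(t + 3) = 0, at t = -3, 2, 4.
On [-3, 2] the curve lies below the axis; ∫[-3,2] (-t^3 + 3*t^2 + 10*t - 24) dt = -375/4, giving area 375/4.
On [2, 4] the curve lies above the axis; ∫[2,4] (-t^3 + 3*t^2 + 10*t - 24) dt = 8, giving area 8.
Total area = 375/4 + 8 = 407/4.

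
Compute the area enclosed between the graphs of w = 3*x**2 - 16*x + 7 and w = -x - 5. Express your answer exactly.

Set the curves equal: 3*x**2 - 16*x + 7 = -x - 5, so 3*x**2 - 15*x + 12 = 0, which factors as 3*(x - 4)*(x - 1) = 0. The curves meet at x = 1, 4.
On [1, 4], w = -x - 5 is on top; that piece has area ∫[1,4] (-(3*x**2 - 15*x + 12)) dx = 27/2.

27/2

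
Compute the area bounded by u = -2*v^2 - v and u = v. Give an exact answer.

1/3

Both boundary curves give u as a function of v, so integrate with respect to v. Setting them equal: -2*v^2 - 2*v = 0, i.e. -2*v*(v + 1) = 0, so they meet at v = -1, 0.
For v in [-1, 0], u = -2*v^2 - v is on the right; area = ∫[-1,0] (-2*v^2 - 2*v) dv = 1/3.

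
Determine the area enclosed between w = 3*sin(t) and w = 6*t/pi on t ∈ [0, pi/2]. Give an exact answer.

On [0, pi/2], (3*sin(t)) - (6*t/pi) = -6*t/pi + 3*sin(t) is ≥ 0 throughout, so the area is a single integral of |-6*t/pi + 3*sin(t)|.
∫[0,pi/2] (-6*t/pi + 3*sin(t)) dt = 3 - 3*pi/4.

3 - 3*pi/4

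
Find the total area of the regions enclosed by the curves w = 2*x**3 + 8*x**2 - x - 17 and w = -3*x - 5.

Set the curves equal: 2*x**3 + 8*x**2 - x - 17 = -3*x - 5, so 2*x**3 + 8*x**2 + 2*x - 12 = 0, which factors as 2*(x - 1)*(x + 2)*(x + 3) = 0. The curves meet at x = -3, -2, 1.
On [-3, -2], w = 2*x**3 + 8*x**2 - x - 17 is on top; that piece has area ∫[-3,-2] (2*x**3 + 8*x**2 + 2*x - 12) dx = 7/6.
On [-2, 1], w = -3*x - 5 is on top; that piece has area ∫[-2,1] (-(2*x**3 + 8*x**2 + 2*x - 12)) dx = 45/2.
Total enclosed area = 7/6 + 45/2 = 71/3.

71/3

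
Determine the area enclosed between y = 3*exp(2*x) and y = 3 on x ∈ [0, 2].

-15/2 + 3*exp(4)/2

On [0, 2], (3*exp(2*x)) - (3) = 3*exp(2*x) - 3 is ≥ 0 throughout, so the area is a single integral of |3*exp(2*x) - 3|.
∫[0,2] (3*exp(2*x) - 3) dx = -15/2 + 3*exp(4)/2.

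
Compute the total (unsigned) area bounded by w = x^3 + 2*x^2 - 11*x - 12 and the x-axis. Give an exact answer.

The curve meets the x-axis where x^3 + 2*x^2 - 11*x - 12 = 0, i.e. (x - 3)*(x + 1)*(x + 4) = 0, at x = -4, -1, 3.
On [-4, -1] the curve lies above the axis; ∫[-4,-1] (x^3 + 2*x^2 - 11*x - 12) dx = 99/4, giving area 99/4.
On [-1, 3] the curve lies below the axis; ∫[-1,3] (x^3 + 2*x^2 - 11*x - 12) dx = -160/3, giving area 160/3.
Total area = 99/4 + 160/3 = 937/12.

937/12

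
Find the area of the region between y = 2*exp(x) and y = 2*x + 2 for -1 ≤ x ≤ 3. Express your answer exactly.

-16 - 2*exp(-1) + 2*exp(3)

On [-1, 3], (2*exp(x)) - (2*x + 2) = -2*x + 2*exp(x) - 2 is ≥ 0 throughout, so the area is a single integral of |-2*x + 2*exp(x) - 2|.
∫[-1,3] (-2*x + 2*exp(x) - 2) dx = -16 - 2*exp(-1) + 2*exp(3).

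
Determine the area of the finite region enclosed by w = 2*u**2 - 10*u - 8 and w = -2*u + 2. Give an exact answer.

72

Set the curves equal: 2*u**2 - 10*u - 8 = -2*u + 2, so 2*u**2 - 8*u - 10 = 0, which factors as 2*(u - 5)*(u + 1) = 0. The curves meet at u = -1, 5.
On [-1, 5], w = -2*u + 2 is on top; that piece has area ∫[-1,5] (-(2*u**2 - 8*u - 10)) du = 72.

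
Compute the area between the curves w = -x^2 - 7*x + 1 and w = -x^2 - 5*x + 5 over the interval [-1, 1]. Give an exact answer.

8

On [-1, 1], (-x^2 - 7*x + 1) - (-x^2 - 5*x + 5) = -2*x - 4 is ≤ 0 throughout, so the area is a single integral of |-2*x - 4|.
∫[-1,1] (-2*x - 4) dx = -8; the area of that piece is 8.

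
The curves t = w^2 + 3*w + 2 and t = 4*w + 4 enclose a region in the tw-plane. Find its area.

Both boundary curves give t as a function of w, so integrate with respect to w. Setting them equal: w^2 - w - 2 = 0, i.e. (w - 2)*(w + 1) = 0, so they meet at w = -1, 2.
For w in [-1, 2], t = w^2 + 3*w + 2 is on the left; area = ∫[-1,2] (-(w^2 - w - 2)) dw = 9/2.

9/2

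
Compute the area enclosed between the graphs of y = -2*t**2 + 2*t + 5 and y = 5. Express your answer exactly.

Set the curves equal: -2*t**2 + 2*t + 5 = 5, so -2*t**2 + 2*t = 0, which factors as -2*t*(t - 1) = 0. The curves meet at t = 0, 1.
On [0, 1], y = -2*t**2 + 2*t + 5 is on top; that piece has area ∫[0,1] (-2*t**2 + 2*t) dt = 1/3.

1/3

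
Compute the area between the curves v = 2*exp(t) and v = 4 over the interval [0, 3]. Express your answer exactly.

The difference (2*exp(t)) - (4) = 2*exp(t) - 4 changes sign at t = log(2) inside [0, 3], so split the integral there.
∫[0,log(2)] (2*exp(t) - 4) dt = 2 - log(16); the area of that piece is -2 + log(16).
∫[log(2),3] (2*exp(t) - 4) dt = -16 + 4*log(2) + 2*exp(3).
Total area = (-2 + log(16)) + (-16 + 4*log(2) + 2*exp(3)) = -18 + 8*log(2) + 2*exp(3).

-18 + 8*log(2) + 2*exp(3)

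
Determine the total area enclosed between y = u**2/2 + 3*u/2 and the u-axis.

9/4

The curve meets the u-axis where u**2/2 + 3*u/2 = 0, i.e. u*(u + 3)/2 = 0, at u = -3, 0.
On [-3, 0] the curve lies below the axis; ∫[-3,0] (u**2/2 + 3*u/2) du = -9/4, giving area 9/4.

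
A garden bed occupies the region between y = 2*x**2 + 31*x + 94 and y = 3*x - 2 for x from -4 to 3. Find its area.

On [-4, 3], (2*x**2 + 31*x + 94) - (3*x - 2) = 2*x**2 + 28*x + 96 is ≥ 0 throughout, so the area is a single integral of |2*x**2 + 28*x + 96|.
∫[-4,3] (2*x**2 + 28*x + 96) dx = 1904/3.

1904/3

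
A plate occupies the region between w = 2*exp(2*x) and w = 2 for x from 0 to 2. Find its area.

On [0, 2], (2*exp(2*x)) - (2) = 2*exp(2*x) - 2 is ≥ 0 throughout, so the area is a single integral of |2*exp(2*x) - 2|.
∫[0,2] (2*exp(2*x) - 2) dx = -5 + exp(4).

-5 + exp(4)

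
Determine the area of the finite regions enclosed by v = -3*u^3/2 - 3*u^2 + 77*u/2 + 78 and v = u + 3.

2459/4

Set the curves equal: -3*u^3/2 - 3*u^2 + 77*u/2 + 78 = u + 3, so -3*u^3/2 - 3*u^2 + 75*u/2 + 75 = 0, which factors as -3*(u - 5)*(u + 2)*(u + 5)/2 = 0. The curves meet at u = -5, -2, 5.
On [-5, -2], v = u + 3 is on top; that piece has area ∫[-5,-2] (-(-3*u^3/2 - 3*u^2 + 75*u/2 + 75)) du = 459/8.
On [-2, 5], v = -3*u^3/2 - 3*u^2 + 77*u/2 + 78 is on top; that piece has area ∫[-2,5] (-3*u^3/2 - 3*u^2 + 75*u/2 + 75) du = 4459/8.
Total enclosed area = 459/8 + 4459/8 = 2459/4.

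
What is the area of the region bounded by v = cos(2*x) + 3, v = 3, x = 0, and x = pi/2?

1

The difference (cos(2*x) + 3) - (3) = cos(2*x) changes sign at x = pi/4 inside [0, pi/2], so split the integral there.
∫[0,pi/4] (cos(2*x)) dx = 1/2.
∫[pi/4,pi/2] (cos(2*x)) dx = -1/2; the area of that piece is 1/2.
Total area = 1/2 + 1/2 = 1.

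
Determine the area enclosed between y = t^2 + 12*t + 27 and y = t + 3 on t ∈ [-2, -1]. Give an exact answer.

59/6

On [-2, -1], (t^2 + 12*t + 27) - (t + 3) = t^2 + 11*t + 24 is ≥ 0 throughout, so the area is a single integral of |t^2 + 11*t + 24|.
∫[-2,-1] (t^2 + 11*t + 24) dt = 59/6.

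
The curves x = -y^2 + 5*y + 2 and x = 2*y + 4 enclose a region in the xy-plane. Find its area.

1/6

Both boundary curves give x as a function of y, so integrate with respect to y. Setting them equal: -y^2 + 3*y - 2 = 0, i.e. -(y - 2)*(y - 1) = 0, so they meet at y = 1, 2.
For y in [1, 2], x = -y^2 + 5*y + 2 is on the right; area = ∫[1,2] (-y^2 + 3*y - 2) dy = 1/6.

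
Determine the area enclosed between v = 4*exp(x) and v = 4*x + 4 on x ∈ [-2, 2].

-16 - 4*exp(-2) + 4*exp(2)

On [-2, 2], (4*exp(x)) - (4*x + 4) = -4*x + 4*exp(x) - 4 is ≥ 0 throughout, so the area is a single integral of |-4*x + 4*exp(x) - 4|.
∫[-2,2] (-4*x + 4*exp(x) - 4) dx = -16 - 4*exp(-2) + 4*exp(2).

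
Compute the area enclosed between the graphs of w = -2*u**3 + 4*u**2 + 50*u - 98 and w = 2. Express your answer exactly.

2459/3

Set the curves equal: -2*u**3 + 4*u**2 + 50*u - 98 = 2, so -2*u**3 + 4*u**2 + 50*u - 100 = 0, which factors as -2*(u - 5)*(u - 2)*(u + 5) = 0. The curves meet at u = -5, 2, 5.
On [-5, 2], w = 2 is on top; that piece has area ∫[-5,2] (-(-2*u**3 + 4*u**2 + 50*u - 100)) du = 4459/6.
On [2, 5], w = -2*u**3 + 4*u**2 + 50*u - 98 is on top; that piece has area ∫[2,5] (-2*u**3 + 4*u**2 + 50*u - 100) du = 153/2.
Total enclosed area = 4459/6 + 153/2 = 2459/3.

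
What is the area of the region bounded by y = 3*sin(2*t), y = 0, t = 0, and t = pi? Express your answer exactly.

The difference (3*sin(2*t)) - (0) = 3*sin(2*t) changes sign at t = pi/2 inside [0, pi], so split the integral there.
∫[0,pi/2] (3*sin(2*t)) dt = 3.
∫[pi/2,pi] (3*sin(2*t)) dt = -3; the area of that piece is 3.
Total area = 3 + 3 = 6.

6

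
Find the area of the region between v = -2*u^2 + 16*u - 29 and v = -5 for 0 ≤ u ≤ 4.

The difference (-2*u^2 + 16*u - 29) - (-5) = -2*u^2 + 16*u - 24 changes sign at u = 2 inside [0, 4], so split the integral there.
∫[0,2] (-2*u^2 + 16*u - 24) du = -64/3; the area of that piece is 64/3.
∫[2,4] (-2*u^2 + 16*u - 24) du = 32/3.
Total area = 64/3 + 32/3 = 32.

32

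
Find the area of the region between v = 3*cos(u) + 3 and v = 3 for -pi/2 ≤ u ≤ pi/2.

6

On [-pi/2, pi/2], (3*cos(u) + 3) - (3) = 3*cos(u) is ≥ 0 throughout, so the area is a single integral of |3*cos(u)|.
∫[-pi/2,pi/2] (3*cos(u)) du = 6.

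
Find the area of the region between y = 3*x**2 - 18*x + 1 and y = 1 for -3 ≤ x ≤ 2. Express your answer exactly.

The difference (3*x**2 - 18*x + 1) - (1) = 3*x**2 - 18*x changes sign at x = 0 inside [-3, 2], so split the integral there.
∫[-3,0] (3*x**2 - 18*x) dx = 108.
∫[0,2] (3*x**2 - 18*x) dx = -28; the area of that piece is 28.
Total area = 108 + 28 = 136.

136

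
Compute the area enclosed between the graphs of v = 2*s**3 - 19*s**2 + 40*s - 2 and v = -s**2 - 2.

131/2

Set the curves equal: 2*s**3 - 19*s**2 + 40*s - 2 = -s**2 - 2, so 2*s**3 - 18*s**2 + 40*s = 0, which factors as 2*s*(s - 5)*(s - 4) = 0. The curves meet at s = 0, 4, 5.
On [0, 4], v = 2*s**3 - 19*s**2 + 40*s - 2 is on top; that piece has area ∫[0,4] (2*s**3 - 18*s**2 + 40*s) ds = 64.
On [4, 5], v = -s**2 - 2 is on top; that piece has area ∫[4,5] (-(2*s**3 - 18*s**2 + 40*s)) ds = 3/2.
Total enclosed area = 64 + 3/2 = 131/2.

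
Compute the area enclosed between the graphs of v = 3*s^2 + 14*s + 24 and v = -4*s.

4

Set the curves equal: 3*s^2 + 14*s + 24 = -4*s, so 3*s^2 + 18*s + 24 = 0, which factors as 3*(s + 2)*(s + 4) = 0. The curves meet at s = -4, -2.
On [-4, -2], v = -4*s is on top; that piece has area ∫[-4,-2] (-(3*s^2 + 18*s + 24)) ds = 4.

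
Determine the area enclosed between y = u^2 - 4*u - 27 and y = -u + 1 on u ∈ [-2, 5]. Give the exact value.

On [-2, 5], (u^2 - 4*u - 27) - (-u + 1) = u^2 - 3*u - 28 is ≤ 0 throughout, so the area is a single integral of |u^2 - 3*u - 28|.
∫[-2,5] (u^2 - 3*u - 28) du = -1099/6; the area of that piece is 1099/6.

1099/6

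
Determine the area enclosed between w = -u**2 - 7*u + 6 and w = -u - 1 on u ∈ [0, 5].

The difference (-u**2 - 7*u + 6) - (-u - 1) = -u**2 - 6*u + 7 changes sign at u = 1 inside [0, 5], so split the integral there.
∫[0,1] (-u**2 - 6*u + 7) du = 11/3.
∫[1,5] (-u**2 - 6*u + 7) du = -256/3; the area of that piece is 256/3.
Total area = 11/3 + 256/3 = 89.

89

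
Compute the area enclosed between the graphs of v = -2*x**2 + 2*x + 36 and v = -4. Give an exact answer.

Set the curves equal: -2*x**2 + 2*x + 36 = -4, so -2*x**2 + 2*x + 40 = 0, which factors as -2*(x - 5)*(x + 4) = 0. The curves meet at x = -4, 5.
On [-4, 5], v = -2*x**2 + 2*x + 36 is on top; that piece has area ∫[-4,5] (-2*x**2 + 2*x + 40) dx = 243.

243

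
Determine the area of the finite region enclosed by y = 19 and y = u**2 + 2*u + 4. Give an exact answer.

Set the curves equal: 19 = u**2 + 2*u + 4, so -u**2 - 2*u + 15 = 0, which factors as -(u - 3)*(u + 5) = 0. The curves meet at u = -5, 3.
On [-5, 3], y = 19 is on top; that piece has area ∫[-5,3] (-u**2 - 2*u + 15) du = 256/3.

256/3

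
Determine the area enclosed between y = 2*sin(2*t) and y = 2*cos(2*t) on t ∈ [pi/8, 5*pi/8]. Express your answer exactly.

2*sqrt(2)

On [pi/8, 5*pi/8], (2*sin(2*t)) - (2*cos(2*t)) = 2*sin(2*t) - 2*cos(2*t) is ≥ 0 throughout, so the area is a single integral of |2*sin(2*t) - 2*cos(2*t)|.
∫[pi/8,5*pi/8] (2*sin(2*t) - 2*cos(2*t)) dt = 2*sqrt(2).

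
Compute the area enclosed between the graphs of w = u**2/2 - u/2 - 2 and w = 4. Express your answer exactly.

343/12

Set the curves equal: u**2/2 - u/2 - 2 = 4, so u**2/2 - u/2 - 6 = 0, which factors as (u - 4)*(u + 3)/2 = 0. The curves meet at u = -3, 4.
On [-3, 4], w = 4 is on top; that piece has area ∫[-3,4] (-(u**2/2 - u/2 - 6)) du = 343/12.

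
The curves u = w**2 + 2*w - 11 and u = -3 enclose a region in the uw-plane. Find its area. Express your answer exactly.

36

Both boundary curves give u as a function of w, so integrate with respect to w. Setting them equal: w**2 + 2*w - 8 = 0, i.e. (w - 2)*(w + 4) = 0, so they meet at w = -4, 2.
For w in [-4, 2], u = w**2 + 2*w - 11 is on the left; area = ∫[-4,2] (-(w**2 + 2*w - 8)) dw = 36.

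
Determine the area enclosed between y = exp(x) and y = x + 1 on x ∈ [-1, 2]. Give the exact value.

-9/2 - exp(-1) + exp(2)

On [-1, 2], (exp(x)) - (x + 1) = -x + exp(x) - 1 is ≥ 0 throughout, so the area is a single integral of |-x + exp(x) - 1|.
∫[-1,2] (-x + exp(x) - 1) dx = -9/2 - exp(-1) + exp(2).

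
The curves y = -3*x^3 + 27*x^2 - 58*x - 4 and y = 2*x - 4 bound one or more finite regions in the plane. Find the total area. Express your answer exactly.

393/4

Set the curves equal: -3*x^3 + 27*x^2 - 58*x - 4 = 2*x - 4, so -3*x^3 + 27*x^2 - 60*x = 0, which factors as -3*x*(x - 5)*(x - 4) = 0. The curves meet at x = 0, 4, 5.
On [0, 4], y = 2*x - 4 is on top; that piece has area ∫[0,4] (-(-3*x^3 + 27*x^2 - 60*x)) dx = 96.
On [4, 5], y = -3*x^3 + 27*x^2 - 58*x - 4 is on top; that piece has area ∫[4,5] (-3*x^3 + 27*x^2 - 60*x) dx = 9/4.
Total enclosed area = 96 + 9/4 = 393/4.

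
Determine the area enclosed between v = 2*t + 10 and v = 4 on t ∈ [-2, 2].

24

On [-2, 2], (2*t + 10) - (4) = 2*t + 6 is ≥ 0 throughout, so the area is a single integral of |2*t + 6|.
∫[-2,2] (2*t + 6) dt = 24.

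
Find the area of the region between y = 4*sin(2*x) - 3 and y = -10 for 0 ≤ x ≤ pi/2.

On [0, pi/2], (4*sin(2*x) - 3) - (-10) = 4*sin(2*x) + 7 is ≥ 0 throughout, so the area is a single integral of |4*sin(2*x) + 7|.
∫[0,pi/2] (4*sin(2*x) + 7) dx = 4 + 7*pi/2.

4 + 7*pi/2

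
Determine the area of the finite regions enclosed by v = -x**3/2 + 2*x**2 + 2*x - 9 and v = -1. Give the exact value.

Set the curves equal: -x**3/2 + 2*x**2 + 2*x - 9 = -1, so -x**3/2 + 2*x**2 + 2*x - 8 = 0, which factors as -(x - 4)*(x - 2)*(x + 2)/2 = 0. The curves meet at x = -2, 2, 4.
On [-2, 2], v = -1 is on top; that piece has area ∫[-2,2] (-(-x**3/2 + 2*x**2 + 2*x - 8)) dx = 64/3.
On [2, 4], v = -x**3/2 + 2*x**2 + 2*x - 9 is on top; that piece has area ∫[2,4] (-x**3/2 + 2*x**2 + 2*x - 8) dx = 10/3.
Total enclosed area = 64/3 + 10/3 = 74/3.

74/3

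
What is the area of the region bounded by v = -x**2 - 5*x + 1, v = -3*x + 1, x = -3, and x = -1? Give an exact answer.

The difference (-x**2 - 5*x + 1) - (-3*x + 1) = -x**2 - 2*x changes sign at x = -2 inside [-3, -1], so split the integral there.
∫[-3,-2] (-x**2 - 2*x) dx = -4/3; the area of that piece is 4/3.
∫[-2,-1] (-x**2 - 2*x) dx = 2/3.
Total area = 4/3 + 2/3 = 2.

2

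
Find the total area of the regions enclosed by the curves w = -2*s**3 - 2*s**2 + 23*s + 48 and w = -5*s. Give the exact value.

1741/6

Set the curves equal: -2*s**3 - 2*s**2 + 23*s + 48 = -5*s, so -2*s**3 - 2*s**2 + 28*s + 48 = 0, which factors as -2*(s - 4)*(s + 2)*(s + 3) = 0. The curves meet at s = -3, -2, 4.
On [-3, -2], w = -5*s is on top; that piece has area ∫[-3,-2] (-(-2*s**3 - 2*s**2 + 28*s + 48)) ds = 13/6.
On [-2, 4], w = -2*s**3 - 2*s**2 + 23*s + 48 is on top; that piece has area ∫[-2,4] (-2*s**3 - 2*s**2 + 28*s + 48) ds = 288.
Total enclosed area = 13/6 + 288 = 1741/6.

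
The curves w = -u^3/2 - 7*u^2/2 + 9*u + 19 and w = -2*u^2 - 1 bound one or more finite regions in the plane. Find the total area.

Set the curves equal: -u^3/2 - 7*u^2/2 + 9*u + 19 = -2*u^2 - 1, so -u^3/2 - 3*u^2/2 + 9*u + 20 = 0, which factors as -(u - 4)*(u + 2)*(u + 5)/2 = 0. The curves meet at u = -5, -2, 4.
On [-5, -2], w = -2*u^2 - 1 is on top; that piece has area ∫[-5,-2] (-(-u^3/2 - 3*u^2/2 + 9*u + 20)) du = 135/8.
On [-2, 4], w = -u^3/2 - 7*u^2/2 + 9*u + 19 is on top; that piece has area ∫[-2,4] (-u^3/2 - 3*u^2/2 + 9*u + 20) du = 108.
Total enclosed area = 135/8 + 108 = 999/8.

999/8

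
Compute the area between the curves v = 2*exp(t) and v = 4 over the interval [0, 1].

-10 + 2*exp(1) + 8*log(2)

The difference (2*exp(t)) - (4) = 2*exp(t) - 4 changes sign at t = log(2) inside [0, 1], so split the integral there.
∫[0,log(2)] (2*exp(t) - 4) dt = 2 - log(16); the area of that piece is -2 + log(16).
∫[log(2),1] (2*exp(t) - 4) dt = -8 + 4*log(2) + 2*exp(1).
Total area = (-2 + log(16)) + (-8 + 4*log(2) + 2*exp(1)) = -10 + 2*exp(1) + 8*log(2).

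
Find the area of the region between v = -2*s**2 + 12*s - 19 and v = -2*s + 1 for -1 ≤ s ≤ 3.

142/3

The difference (-2*s**2 + 12*s - 19) - (-2*s + 1) = -2*s**2 + 14*s - 20 changes sign at s = 2 inside [-1, 3], so split the integral there.
∫[-1,2] (-2*s**2 + 14*s - 20) ds = -45; the area of that piece is 45.
∫[2,3] (-2*s**2 + 14*s - 20) ds = 7/3.
Total area = 45 + 7/3 = 142/3.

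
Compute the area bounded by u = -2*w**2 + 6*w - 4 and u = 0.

Both boundary curves give u as a function of w, so integrate with respect to w. Setting them equal: -2*w**2 + 6*w - 4 = 0, i.e. -2*(w - 2)*(w - 1) = 0, so they meet at w = 1, 2.
For w in [1, 2], u = -2*w**2 + 6*w - 4 is on the right; area = ∫[1,2] (-2*w**2 + 6*w - 4) dw = 1/3.

1/3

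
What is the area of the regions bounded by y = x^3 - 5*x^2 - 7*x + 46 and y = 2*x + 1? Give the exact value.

Set the curves equal: x^3 - 5*x^2 - 7*x + 46 = 2*x + 1, so x^3 - 5*x^2 - 9*x + 45 = 0, which factors as (x - 5)*(x - 3)*(x + 3) = 0. The curves meet at x = -3, 3, 5.
On [-3, 3], y = x^3 - 5*x^2 - 7*x + 46 is on top; that piece has area ∫[-3,3] (x^3 - 5*x^2 - 9*x + 45) dx = 180.
On [3, 5], y = 2*x + 1 is on top; that piece has area ∫[3,5] (-(x^3 - 5*x^2 - 9*x + 45)) dx = 28/3.
Total enclosed area = 180 + 28/3 = 568/3.

568/3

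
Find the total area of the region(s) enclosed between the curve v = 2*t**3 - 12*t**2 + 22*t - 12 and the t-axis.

1

The curve meets the t-axis where 2*t**3 - 12*t**2 + 22*t - 12 = 0, i.e. 2*(t - 3)*(t - 2)*(t - 1) = 0, at t = 1, 2, 3.
On [1, 2] the curve lies above the axis; ∫[1,2] (2*t**3 - 12*t**2 + 22*t - 12) dt = 1/2, giving area 1/2.
On [2, 3] the curve lies below the axis; ∫[2,3] (2*t**3 - 12*t**2 + 22*t - 12) dt = -1/2, giving area 1/2.
Total area = 1/2 + 1/2 = 1.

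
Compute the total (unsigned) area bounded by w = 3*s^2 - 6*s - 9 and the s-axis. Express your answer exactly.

32

The curve meets the s-axis where 3*s^2 - 6*s - 9 = 0, i.e. 3*(s - 3)*(s + 1) = 0, at s = -1, 3.
On [-1, 3] the curve lies below the axis; ∫[-1,3] (3*s^2 - 6*s - 9) ds = -32, giving area 32.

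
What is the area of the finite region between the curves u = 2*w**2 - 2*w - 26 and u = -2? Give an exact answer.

Both boundary curves give u as a function of w, so integrate with respect to w. Setting them equal: 2*w**2 - 2*w - 24 = 0, i.e. 2*(w - 4)*(w + 3) = 0, so they meet at w = -3, 4.
For w in [-3, 4], u = 2*w**2 - 2*w - 26 is on the left; area = ∫[-3,4] (-(2*w**2 - 2*w - 24)) dw = 343/3.

343/3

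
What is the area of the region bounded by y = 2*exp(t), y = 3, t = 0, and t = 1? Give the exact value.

The difference (2*exp(t)) - (3) = 2*exp(t) - 3 changes sign at t = log(3/2) inside [0, 1], so split the integral there.
∫[0,log(3/2)] (2*exp(t) - 3) dt = log(8/27) + 1; the area of that piece is -1 + log(27/8).
∫[log(3/2),1] (2*exp(t) - 3) dt = -6 - 3*log(2) + 3*log(3) + 2*exp(1).
Total area = (-1 + log(27/8)) + (-6 - 3*log(2) + 3*log(3) + 2*exp(1)) = -7 - 6*log(2) + 2*exp(1) + 6*log(3).

-7 - 6*log(2) + 2*exp(1) + 6*log(3)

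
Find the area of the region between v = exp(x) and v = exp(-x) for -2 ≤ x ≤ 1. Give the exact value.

The difference (exp(x)) - (exp(-x)) = exp(x) - exp(-x) changes sign at x = 0 inside [-2, 1], so split the integral there.
∫[-2,0] (exp(x) - exp(-x)) dx = -exp(2) - exp(-2) + 2; the area of that piece is -2 + exp(-2) + exp(2).
∫[0,1] (exp(x) - exp(-x)) dx = -2 + exp(-1) + exp(1).
Total area = (-2 + exp(-2) + exp(2)) + (-2 + exp(-1) + exp(1)) = -4 + exp(-2) + exp(-1) + exp(1) + exp(2).

-4 + exp(-2) + exp(-1) + exp(1) + exp(2)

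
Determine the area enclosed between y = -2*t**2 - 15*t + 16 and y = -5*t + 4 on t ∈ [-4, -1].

69

On [-4, -1], (-2*t**2 - 15*t + 16) - (-5*t + 4) = -2*t**2 - 10*t + 12 is ≥ 0 throughout, so the area is a single integral of |-2*t**2 - 10*t + 12|.
∫[-4,-1] (-2*t**2 - 10*t + 12) dt = 69.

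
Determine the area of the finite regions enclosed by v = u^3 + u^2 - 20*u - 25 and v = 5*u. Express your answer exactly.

Set the curves equal: u^3 + u^2 - 20*u - 25 = 5*u, so u^3 + u^2 - 25*u - 25 = 0, which factors as (u - 5)*(u + 1)*(u + 5) = 0. The curves meet at u = -5, -1, 5.
On [-5, -1], v = u^3 + u^2 - 20*u - 25 is on top; that piece has area ∫[-5,-1] (u^3 + u^2 - 25*u - 25) du = 256/3.
On [-1, 5], v = 5*u is on top; that piece has area ∫[-1,5] (-(u^3 + u^2 - 25*u - 25)) du = 252.
Total enclosed area = 256/3 + 252 = 1012/3.

1012/3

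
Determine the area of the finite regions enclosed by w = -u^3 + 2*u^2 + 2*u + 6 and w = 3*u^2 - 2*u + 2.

71/6

Set the curves equal: -u^3 + 2*u^2 + 2*u + 6 = 3*u^2 - 2*u + 2, so -u^3 - u^2 + 4*u + 4 = 0, which factors as -(u - 2)*(u + 1)*(u + 2) = 0. The curves meet at u = -2, -1, 2.
On [-2, -1], w = 3*u^2 - 2*u + 2 is on top; that piece has area ∫[-2,-1] (-(-u^3 - u^2 + 4*u + 4)) du = 7/12.
On [-1, 2], w = -u^3 + 2*u^2 + 2*u + 6 is on top; that piece has area ∫[-1,2] (-u^3 - u^2 + 4*u + 4) du = 45/4.
Total enclosed area = 7/12 + 45/4 = 71/6.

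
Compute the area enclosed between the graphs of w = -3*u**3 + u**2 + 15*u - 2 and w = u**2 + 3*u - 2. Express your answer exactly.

Set the curves equal: -3*u**3 + u**2 + 15*u - 2 = u**2 + 3*u - 2, so -3*u**3 + 12*u = 0, which factors as -3*u*(u - 2)*(u + 2) = 0. The curves meet at u = -2, 0, 2.
On [-2, 0], w = u**2 + 3*u - 2 is on top; that piece has area ∫[-2,0] (-(-3*u**3 + 12*u)) du = 12.
On [0, 2], w = -3*u**3 + u**2 + 15*u - 2 is on top; that piece has area ∫[0,2] (-3*u**3 + 12*u) du = 12.
Total enclosed area = 12 + 12 = 24.

24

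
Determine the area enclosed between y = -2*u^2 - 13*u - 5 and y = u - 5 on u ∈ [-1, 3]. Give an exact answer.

262/3

The difference (-2*u^2 - 13*u - 5) - (u - 5) = -2*u^2 - 14*u changes sign at u = 0 inside [-1, 3], so split the integral there.
∫[-1,0] (-2*u^2 - 14*u) du = 19/3.
∫[0,3] (-2*u^2 - 14*u) du = -81; the area of that piece is 81.
Total area = 19/3 + 81 = 262/3.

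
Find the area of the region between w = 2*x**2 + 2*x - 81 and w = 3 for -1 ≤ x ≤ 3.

928/3

On [-1, 3], (2*x**2 + 2*x - 81) - (3) = 2*x**2 + 2*x - 84 is ≤ 0 throughout, so the area is a single integral of |2*x**2 + 2*x - 84|.
∫[-1,3] (2*x**2 + 2*x - 84) dx = -928/3; the area of that piece is 928/3.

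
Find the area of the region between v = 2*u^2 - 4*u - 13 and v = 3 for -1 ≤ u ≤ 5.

220/3

The difference (2*u^2 - 4*u - 13) - (3) = 2*u^2 - 4*u - 16 changes sign at u = 4 inside [-1, 5], so split the integral there.
∫[-1,4] (2*u^2 - 4*u - 16) du = -200/3; the area of that piece is 200/3.
∫[4,5] (2*u^2 - 4*u - 16) du = 20/3.
Total area = 200/3 + 20/3 = 220/3.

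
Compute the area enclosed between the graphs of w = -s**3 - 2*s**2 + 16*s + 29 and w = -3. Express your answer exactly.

568/3

Set the curves equal: -s**3 - 2*s**2 + 16*s + 29 = -3, so -s**3 - 2*s**2 + 16*s + 32 = 0, which factors as -(s - 4)*(s + 2)*(s + 4) = 0. The curves meet at s = -4, -2, 4.
On [-4, -2], w = -3 is on top; that piece has area ∫[-4,-2] (-(-s**3 - 2*s**2 + 16*s + 32)) ds = 28/3.
On [-2, 4], w = -s**3 - 2*s**2 + 16*s + 29 is on top; that piece has area ∫[-2,4] (-s**3 - 2*s**2 + 16*s + 32) ds = 180.
Total enclosed area = 28/3 + 180 = 568/3.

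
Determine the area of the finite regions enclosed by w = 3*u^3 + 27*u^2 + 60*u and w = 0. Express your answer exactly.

Set the curves equal: 3*u^3 + 27*u^2 + 60*u = 0, so 3*u^3 + 27*u^2 + 60*u = 0, which factors as 3*u*(u + 4)*(u + 5) = 0. The curves meet at u = -5, -4, 0.
On [-5, -4], w = 3*u^3 + 27*u^2 + 60*u is on top; that piece has area ∫[-5,-4] (3*u^3 + 27*u^2 + 60*u) du = 9/4.
On [-4, 0], w = 0 is on top; that piece has area ∫[-4,0] (-(3*u^3 + 27*u^2 + 60*u)) du = 96.
Total enclosed area = 9/4 + 96 = 393/4.

393/4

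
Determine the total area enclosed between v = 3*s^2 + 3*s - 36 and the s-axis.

343/2

The curve meets the s-axis where 3*s^2 + 3*s - 36 = 0, i.e. 3*(s - 3)*(s + 4) = 0, at s = -4, 3.
On [-4, 3] the curve lies below the axis; ∫[-4,3] (3*s^2 + 3*s - 36) ds = -343/2, giving area 343/2.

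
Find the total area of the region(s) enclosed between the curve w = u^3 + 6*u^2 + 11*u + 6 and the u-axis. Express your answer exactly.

1/2

The curve meets the u-axis where u^3 + 6*u^2 + 11*u + 6 = 0, i.e. (u + 1)*(u + 2)*(u + 3) = 0, at u = -3, -2, -1.
On [-3, -2] the curve lies above the axis; ∫[-3,-2] (u^3 + 6*u^2 + 11*u + 6) du = 1/4, giving area 1/4.
On [-2, -1] the curve lies below the axis; ∫[-2,-1] (u^3 + 6*u^2 + 11*u + 6) du = -1/4, giving area 1/4.
Total area = 1/4 + 1/4 = 1/2.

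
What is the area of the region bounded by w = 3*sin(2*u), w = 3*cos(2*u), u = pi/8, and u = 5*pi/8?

3*sqrt(2)

On [pi/8, 5*pi/8], (3*sin(2*u)) - (3*cos(2*u)) = 3*sin(2*u) - 3*cos(2*u) is ≥ 0 throughout, so the area is a single integral of |3*sin(2*u) - 3*cos(2*u)|.
∫[pi/8,5*pi/8] (3*sin(2*u) - 3*cos(2*u)) du = 3*sqrt(2).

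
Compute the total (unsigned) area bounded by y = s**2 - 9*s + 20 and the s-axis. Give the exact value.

1/6

The curve meets the s-axis where s**2 - 9*s + 20 = 0, i.e. (s - 5)*(s - 4) = 0, at s = 4, 5.
On [4, 5] the curve lies below the axis; ∫[4,5] (s**2 - 9*s + 20) ds = -1/6, giving area 1/6.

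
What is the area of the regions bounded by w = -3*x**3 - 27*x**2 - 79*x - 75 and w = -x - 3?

Set the curves equal: -3*x**3 - 27*x**2 - 79*x - 75 = -x - 3, so -3*x**3 - 27*x**2 - 78*x - 72 = 0, which factors as -3*(x + 2)*(x + 3)*(x + 4) = 0. The curves meet at x = -4, -3, -2.
On [-4, -3], w = -x - 3 is on top; that piece has area ∫[-4,-3] (-(-3*x**3 - 27*x**2 - 78*x - 72)) dx = 3/4.
On [-3, -2], w = -3*x**3 - 27*x**2 - 79*x - 75 is on top; that piece has area ∫[-3,-2] (-3*x**3 - 27*x**2 - 78*x - 72) dx = 3/4.
Total enclosed area = 3/4 + 3/4 = 3/2.

3/2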